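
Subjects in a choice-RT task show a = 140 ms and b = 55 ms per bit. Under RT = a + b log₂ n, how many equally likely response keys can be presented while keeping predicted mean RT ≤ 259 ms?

55·log₂ n ≤ 259 − 140 = 119, giving log₂ n ≤ 2.1636 and n ≤ 4.480. The largest whole number is 4.

4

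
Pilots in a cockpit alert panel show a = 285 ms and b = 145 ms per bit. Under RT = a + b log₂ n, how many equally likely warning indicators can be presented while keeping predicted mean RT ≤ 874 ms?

16

145·log₂ n ≤ 874 − 285 = 589, giving log₂ n ≤ 4.0621 and n ≤ 16.703. The largest whole number is 16.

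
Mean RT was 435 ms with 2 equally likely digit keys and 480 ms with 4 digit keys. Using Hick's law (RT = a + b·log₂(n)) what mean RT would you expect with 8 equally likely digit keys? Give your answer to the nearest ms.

With log₂ n on the abscissa the relation is linear; from the two conditions:
  b = (480 − 435) / (log₂ 4 − log₂ 2) = 45 / (2 − 1) = 45 ms/bit
  a = 435 − 45 × 1 = 390 ms
Then RT(8) = 390 + 45 × log₂ 8 = 390 + 45 × 3 ≈ 525.000 ms.

525 ms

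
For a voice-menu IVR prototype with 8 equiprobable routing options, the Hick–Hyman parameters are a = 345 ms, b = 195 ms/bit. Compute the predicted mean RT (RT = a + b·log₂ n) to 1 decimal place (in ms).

log₂(8) = 3 bits, so RT = 345 + 195 × 3 ≈ 930.000 ms.

930.0 ms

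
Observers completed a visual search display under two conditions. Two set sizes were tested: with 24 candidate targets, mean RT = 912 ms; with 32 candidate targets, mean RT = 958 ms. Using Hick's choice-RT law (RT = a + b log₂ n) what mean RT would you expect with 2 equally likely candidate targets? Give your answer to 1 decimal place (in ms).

514.7 ms

RT is linear in log₂ n, so two points fix the line:
  b = (958 − 912) / (log₂ 32 − log₂ 24) = 46 / (5 − 4.5850) = 110.833 ms/bit
  a = 912 − 110.833 × 4.5850 = 403.833 ms
Then RT(2) = 403.833 + 110.833 × log₂ 2 = 403.833 + 110.833 × 1 ≈ 514.667 ms.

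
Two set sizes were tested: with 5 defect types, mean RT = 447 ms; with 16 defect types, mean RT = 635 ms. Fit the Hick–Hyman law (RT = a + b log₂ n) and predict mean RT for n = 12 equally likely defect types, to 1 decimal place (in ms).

Solve the two-equation system in a and b:
  b = (635 − 447) / (log₂ 16 − log₂ 5) = 188 / (4 − 2.3219) = 112.033 ms/bit
  a = 447 − 112.033 × 2.3219 = 186.867 ms
Then RT(12) = 186.867 + 112.033 × log₂ 12 = 186.867 + 112.033 × 3.5850 ≈ 588.502 ms.

588.5 ms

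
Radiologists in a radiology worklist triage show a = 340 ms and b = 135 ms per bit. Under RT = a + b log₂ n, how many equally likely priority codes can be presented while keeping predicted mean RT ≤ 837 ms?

12

Set 340 + 135·log₂ n ≤ 837 → log₂ n ≤ (837 − 340)/135 = 3.6815.
So n ≤ 2^3.6815 = 12.830; the largest integer n is 12.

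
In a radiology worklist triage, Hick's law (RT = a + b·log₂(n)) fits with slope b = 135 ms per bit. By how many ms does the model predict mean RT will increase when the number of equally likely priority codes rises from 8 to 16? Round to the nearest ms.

Only the slope matters, since a is common to both: ΔRT = b·log₂(n₂/n₁).
log₂(16) − log₂(8) = log₂(16/8) = log₂(2) = 1.
ΔRT = 135 × 1.0000 = 135.000 ms.

135 ms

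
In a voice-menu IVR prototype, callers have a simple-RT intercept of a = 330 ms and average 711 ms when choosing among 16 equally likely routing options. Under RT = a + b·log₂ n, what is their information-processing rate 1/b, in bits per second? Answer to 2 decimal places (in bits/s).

Choice component = 711 − 330 = 381 ms over log₂(16) = 4 bits.
b = 381 / 4 = 95.250 ms/bit, so 1/b = 10.499 bits/s.

10.50 bits/s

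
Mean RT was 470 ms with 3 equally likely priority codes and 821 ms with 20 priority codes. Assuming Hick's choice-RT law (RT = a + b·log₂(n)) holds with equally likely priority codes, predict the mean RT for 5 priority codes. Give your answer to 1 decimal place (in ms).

RT is linear in log₂ n, so two points fix the line:
  b = (821 − 470) / (log₂ 20 − log₂ 3) = 351 / (4.3219 − 1.5850) = 128.244 ms/bit
  a = 470 − 128.244 × 1.5850 = 266.738 ms
Then RT(5) = 266.738 + 128.244 × log₂ 5 = 266.738 + 128.244 × 2.3219 ≈ 564.512 ms.

564.5 ms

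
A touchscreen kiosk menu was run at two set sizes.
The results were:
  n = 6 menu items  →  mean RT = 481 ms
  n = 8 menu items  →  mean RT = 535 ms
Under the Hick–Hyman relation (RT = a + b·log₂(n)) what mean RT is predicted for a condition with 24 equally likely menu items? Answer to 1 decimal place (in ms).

741.2 ms

Solve the two-equation system in a and b:
  b = (535 − 481) / (log₂ 8 − log₂ 6) = 54 / (3 − 2.5850) = 130.109 ms/bit
  a = 481 − 130.109 × 2.5850 = 144.674 ms
Then RT(24) = 144.674 + 130.109 × log₂ 24 = 144.674 + 130.109 × 4.5850 ≈ 741.217 ms.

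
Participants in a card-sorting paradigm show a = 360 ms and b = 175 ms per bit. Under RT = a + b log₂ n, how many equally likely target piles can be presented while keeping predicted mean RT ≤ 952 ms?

175·log₂ n ≤ 952 − 360 = 592, giving log₂ n ≤ 3.3829 and n ≤ 10.431. The largest whole number is 10.

10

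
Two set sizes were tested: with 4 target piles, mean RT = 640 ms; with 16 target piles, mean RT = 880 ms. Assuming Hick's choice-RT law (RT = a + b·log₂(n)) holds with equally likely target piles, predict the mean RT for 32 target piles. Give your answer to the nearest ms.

With log₂ n on the abscissa the relation is linear; from the two conditions:
  b = (880 − 640) / (log₂ 16 − log₂ 4) = 240 / (4 − 2) = 120 ms/bit
  a = 640 − 120 × 2 = 400 ms
Then RT(32) = 400 + 120 × log₂ 32 = 400 + 120 × 5 ≈ 1000.000 ms.

1000 ms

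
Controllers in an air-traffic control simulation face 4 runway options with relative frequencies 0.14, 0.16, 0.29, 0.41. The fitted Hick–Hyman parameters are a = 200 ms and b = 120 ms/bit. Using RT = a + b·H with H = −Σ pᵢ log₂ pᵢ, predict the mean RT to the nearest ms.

424 ms

Entropy contributions −pᵢ log₂ pᵢ: 0.3971, 0.4230, 0.5179, 0.5274; sum H = 1.8654 bits.
RT = a + bH = 200 + 120·1.8654 = 423.85 ms.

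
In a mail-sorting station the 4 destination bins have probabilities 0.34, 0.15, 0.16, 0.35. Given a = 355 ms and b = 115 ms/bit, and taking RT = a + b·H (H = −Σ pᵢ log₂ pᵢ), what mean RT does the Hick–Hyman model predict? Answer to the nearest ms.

Entropy contributions −pᵢ log₂ pᵢ: 0.5292, 0.4105, 0.4230, 0.5301; sum H = 1.8928 bits.
RT = a + bH = 355 + 115·1.8928 = 572.68 ms.

573 ms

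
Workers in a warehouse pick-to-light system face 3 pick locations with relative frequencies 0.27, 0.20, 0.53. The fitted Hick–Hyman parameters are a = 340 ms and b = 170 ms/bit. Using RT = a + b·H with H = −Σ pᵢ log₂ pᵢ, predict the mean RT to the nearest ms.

588 ms

H = 0.27·log₂(1/0.27) + 0.20·log₂(1/0.20) + 0.53·log₂(1/0.53) = 1.4599 bits.
RT = 340 + 170 × 1.4599 = 588.18 ms.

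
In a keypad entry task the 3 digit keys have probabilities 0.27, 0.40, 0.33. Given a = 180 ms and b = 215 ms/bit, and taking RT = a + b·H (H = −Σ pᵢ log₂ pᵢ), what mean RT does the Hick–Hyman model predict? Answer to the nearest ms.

H = 0.27·log₂(1/0.27) + 0.40·log₂(1/0.40) + 0.33·log₂(1/0.33) = 1.5666 bits.
RT = 180 + 215 × 1.5666 = 516.82 ms.

517 ms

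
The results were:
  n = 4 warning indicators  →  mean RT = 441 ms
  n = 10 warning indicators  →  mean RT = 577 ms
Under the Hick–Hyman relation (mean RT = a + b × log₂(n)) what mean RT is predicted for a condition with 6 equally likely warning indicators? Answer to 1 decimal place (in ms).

501.2 ms

Fit slope and intercept:
  b = (577 − 441) / (log₂ 10 − log₂ 4) = 136 / (3.3219 − 2) = 102.880 ms/bit
  a = 441 − 102.880 × 2 = 235.240 ms
Then RT(6) = 235.240 + 102.880 × log₂ 6 = 235.240 + 102.880 × 2.5850 ≈ 501.181 ms.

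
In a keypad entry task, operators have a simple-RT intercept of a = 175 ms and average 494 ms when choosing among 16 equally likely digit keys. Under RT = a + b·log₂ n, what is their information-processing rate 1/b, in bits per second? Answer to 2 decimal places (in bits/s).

Choice component = 494 − 175 = 319 ms over log₂(16) = 4 bits.
b = 319 / 4 = 79.750 ms/bit, so 1/b = 12.539 bits/s.

12.54 bits/s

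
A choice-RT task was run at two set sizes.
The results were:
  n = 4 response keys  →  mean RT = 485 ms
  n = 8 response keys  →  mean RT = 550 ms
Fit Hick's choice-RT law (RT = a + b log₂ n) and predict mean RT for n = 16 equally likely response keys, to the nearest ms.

Solve the two-equation system in a and b:
  b = (550 − 485) / (log₂ 8 − log₂ 4) = 65 / (3 − 2) = 65 ms/bit
  a = 485 − 65 × 2 = 355 ms
Then RT(16) = 355 + 65 × log₂ 16 = 355 + 65 × 4 ≈ 615.000 ms.

615 ms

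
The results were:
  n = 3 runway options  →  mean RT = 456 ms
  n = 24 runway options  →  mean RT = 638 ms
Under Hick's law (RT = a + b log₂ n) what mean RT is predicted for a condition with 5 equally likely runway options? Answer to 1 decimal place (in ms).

RT is linear in log₂ n, so two points fix the line:
  b = (638 − 456) / (log₂ 24 − log₂ 3) = 182 / (4.5850 − 1.5850) = 60.667 ms/bit
  a = 456 − 60.667 × 1.5850 = 359.846 ms
Then RT(5) = 359.846 + 60.667 × log₂ 5 = 359.846 + 60.667 × 2.3219 ≈ 500.709 ms.

500.7 ms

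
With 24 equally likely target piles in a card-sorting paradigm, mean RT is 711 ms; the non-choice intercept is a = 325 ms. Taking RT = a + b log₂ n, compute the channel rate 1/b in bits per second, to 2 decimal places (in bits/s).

b = (711 − 325)/log₂ 24 = 386/4.5850 = 84.188 ms per bit = 0.08419 s/bit; the reciprocal is 11.878 bits/s.

11.88 bits/s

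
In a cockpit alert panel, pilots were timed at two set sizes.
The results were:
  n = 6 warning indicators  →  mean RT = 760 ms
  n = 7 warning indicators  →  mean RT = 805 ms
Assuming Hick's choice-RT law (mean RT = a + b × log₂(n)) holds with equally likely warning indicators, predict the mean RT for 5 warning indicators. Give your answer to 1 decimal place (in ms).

706.8 ms

RT is linear in log₂ n, so two points fix the line:
  b = (805 − 760) / (log₂ 7 − log₂ 6) = 45 / (2.8074 − 2.5850) = 202.345 ms/bit
  a = 760 − 202.345 × 2.5850 = 236.946 ms
Then RT(5) = 236.946 + 202.345 × log₂ 5 = 236.946 + 202.345 × 2.3219 ≈ 706.776 ms.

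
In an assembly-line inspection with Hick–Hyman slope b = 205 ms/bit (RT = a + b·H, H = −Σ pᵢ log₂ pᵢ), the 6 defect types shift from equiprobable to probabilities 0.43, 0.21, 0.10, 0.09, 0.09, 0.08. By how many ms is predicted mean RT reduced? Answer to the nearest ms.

The RT saving is b·ΔH. Equiprobable H₀ = log₂(6) = 2.5850 bits; with the given probabilities H = 2.2454 bits.
b·(H₀ − H) = 205 × (2.5850 − 2.2454) = 69.61 ms.

70 ms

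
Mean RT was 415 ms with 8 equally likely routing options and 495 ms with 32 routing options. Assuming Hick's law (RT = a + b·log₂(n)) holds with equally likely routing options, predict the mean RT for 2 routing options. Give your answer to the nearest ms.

335 ms

RT is linear in log₂ n, so two points fix the line:
  b = (495 − 415) / (log₂ 32 − log₂ 8) = 80 / (5 − 3) = 40 ms/bit
  a = 415 − 40 × 3 = 295 ms
Then RT(2) = 295 + 40 × log₂ 2 = 295 + 40 × 1 ≈ 335.000 ms.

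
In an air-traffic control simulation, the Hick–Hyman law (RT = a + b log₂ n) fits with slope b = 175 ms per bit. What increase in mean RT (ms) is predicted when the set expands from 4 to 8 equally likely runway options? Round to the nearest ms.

175 ms

The intercept a cancels: ΔRT = b·(log₂ n₂ − log₂ n₁) = b·log₂(n₂/n₁).
log₂(8) − log₂(4) = log₂(8/4) = log₂(2) = 1.
ΔRT = 175 × 1.0000 = 175.000 ms.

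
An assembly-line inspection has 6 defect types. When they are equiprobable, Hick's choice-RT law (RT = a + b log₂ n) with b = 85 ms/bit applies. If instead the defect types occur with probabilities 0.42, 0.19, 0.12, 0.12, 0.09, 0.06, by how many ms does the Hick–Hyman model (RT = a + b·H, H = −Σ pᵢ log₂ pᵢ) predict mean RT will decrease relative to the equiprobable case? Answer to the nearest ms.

27 ms

The RT saving is b·ΔH. Equiprobable H₀ = log₂(6) = 2.5850 bits; with the given probabilities H = 2.2712 bits.
b·(H₀ − H) = 85 × (2.5850 − 2.2712) = 26.67 ms.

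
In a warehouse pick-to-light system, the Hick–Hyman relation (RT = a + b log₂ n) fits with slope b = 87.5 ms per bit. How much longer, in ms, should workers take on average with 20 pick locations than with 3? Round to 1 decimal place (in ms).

The intercept a cancels: ΔRT = b·(log₂ n₂ − log₂ n₁) = b·log₂(n₂/n₁).
log₂(20) − log₂(3) = 4.3219 − 1.5850 = 2.7370.
ΔRT = 87.5 × 2.7370 = 239.484 ms.

239.5 ms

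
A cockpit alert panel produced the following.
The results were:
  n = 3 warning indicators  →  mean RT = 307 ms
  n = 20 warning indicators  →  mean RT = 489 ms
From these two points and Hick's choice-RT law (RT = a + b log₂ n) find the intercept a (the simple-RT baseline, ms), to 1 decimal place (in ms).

The slope on a log₂ axis is (489 − 307) / (4.3219 − 1.5850) = 66.497 ms/bit.
a = RT₁ − b·log₂ n₁ = 307 − 66.497 × 1.5850 = 201.605 ms.

201.6 ms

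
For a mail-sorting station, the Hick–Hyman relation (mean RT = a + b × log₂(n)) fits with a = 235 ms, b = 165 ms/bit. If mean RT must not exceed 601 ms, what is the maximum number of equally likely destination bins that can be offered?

4

Set 235 + 165·log₂ n ≤ 601 → log₂ n ≤ (601 − 235)/165 = 2.2182.
So n ≤ 2^2.2182 = 4.653; the largest integer n is 4.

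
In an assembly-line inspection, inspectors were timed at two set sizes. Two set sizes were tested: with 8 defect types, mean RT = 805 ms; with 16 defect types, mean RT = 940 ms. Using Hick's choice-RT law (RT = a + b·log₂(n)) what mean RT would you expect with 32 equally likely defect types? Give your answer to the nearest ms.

1075 ms

RT is linear in log₂ n, so two points fix the line:
  b = (940 − 805) / (log₂ 16 − log₂ 8) = 135 / (4 − 3) = 135 ms/bit
  a = 805 − 135 × 3 = 400 ms
Then RT(32) = 400 + 135 × log₂ 32 = 400 + 135 × 5 ≈ 1075.000 ms.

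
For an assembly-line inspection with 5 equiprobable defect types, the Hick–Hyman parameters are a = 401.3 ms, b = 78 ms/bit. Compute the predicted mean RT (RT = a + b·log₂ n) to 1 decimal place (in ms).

log₂(5) = 2.3219 bits, so RT = 401.3 + 78 × 2.3219 ≈ 582.410 ms.

582.4 ms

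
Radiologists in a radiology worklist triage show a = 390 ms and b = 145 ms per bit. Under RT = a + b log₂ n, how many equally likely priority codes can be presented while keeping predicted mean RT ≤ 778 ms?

6

Information budget: (778 − 390)/145 = 2.6759 bits, so n ≤ 2^2.6759 = 6.390 → at most 6.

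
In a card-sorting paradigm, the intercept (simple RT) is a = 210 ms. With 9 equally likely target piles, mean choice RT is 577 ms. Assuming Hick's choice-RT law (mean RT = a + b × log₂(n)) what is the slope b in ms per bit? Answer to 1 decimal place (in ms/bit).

log₂(9) = 3.1699 bits.
b = (RT − a)/log₂ n = (577 − 210) / 3.1699 = 115.776 ms/bit.

115.8 ms/bit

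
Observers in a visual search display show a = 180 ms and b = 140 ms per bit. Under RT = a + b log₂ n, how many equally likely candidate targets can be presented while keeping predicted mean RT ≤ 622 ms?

8

Information budget: (622 − 180)/140 = 3.1571 bits, so n ≤ 2^3.1571 = 8.921 → at most 8.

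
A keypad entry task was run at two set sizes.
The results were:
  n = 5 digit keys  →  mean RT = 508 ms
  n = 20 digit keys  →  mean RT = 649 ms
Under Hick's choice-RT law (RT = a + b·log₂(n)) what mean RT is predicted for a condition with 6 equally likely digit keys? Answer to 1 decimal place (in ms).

526.5 ms

With log₂ n on the abscissa the relation is linear; from the two conditions:
  b = (649 − 508) / (log₂ 20 − log₂ 5) = 141 / (4.3219 − 2.3219) = 70.500 ms/bit
  a = 508 − 70.500 × 2.3219 = 344.304 ms
Then RT(6) = 344.304 + 70.500 × log₂ 6 = 344.304 + 70.500 × 2.5850 ≈ 526.544 ms.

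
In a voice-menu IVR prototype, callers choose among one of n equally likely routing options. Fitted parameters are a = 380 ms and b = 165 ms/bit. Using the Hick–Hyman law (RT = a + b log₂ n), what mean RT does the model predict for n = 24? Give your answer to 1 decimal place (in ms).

1136.5 ms

log₂(24) = 4.5850 bits, so RT = 380 + 165 × 4.5850 ≈ 1136.519 ms.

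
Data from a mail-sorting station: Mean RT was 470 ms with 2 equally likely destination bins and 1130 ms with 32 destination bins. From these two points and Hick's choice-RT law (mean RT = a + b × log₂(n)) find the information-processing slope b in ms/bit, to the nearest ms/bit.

165 ms/bit

Slope: b = (1130 − 470) / (log₂ 32 − log₂ 2) = 660/4.0000 = 165 ms/bit.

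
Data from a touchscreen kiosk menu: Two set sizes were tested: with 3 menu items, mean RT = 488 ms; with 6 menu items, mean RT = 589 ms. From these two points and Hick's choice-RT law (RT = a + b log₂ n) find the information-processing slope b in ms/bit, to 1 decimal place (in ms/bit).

The slope on a log₂ axis is (589 − 488) / (2.5850 − 1.5850) = 101.000 ms/bit.

101.0 ms/bit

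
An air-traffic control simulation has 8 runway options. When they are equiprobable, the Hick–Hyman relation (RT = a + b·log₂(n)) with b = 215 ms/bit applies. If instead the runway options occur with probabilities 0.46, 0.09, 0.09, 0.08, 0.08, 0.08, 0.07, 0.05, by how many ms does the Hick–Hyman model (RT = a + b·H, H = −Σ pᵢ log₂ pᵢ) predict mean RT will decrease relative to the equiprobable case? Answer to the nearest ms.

Equiprobable entropy H₀ = log₂ 8 = 3.0000 bits.
Skewed entropy H = −Σ pᵢ log₂ pᵢ = 2.4998 bits.
ΔRT = b·(H₀ − H) = 215 × 0.5002 = 107.54 ms.

108 ms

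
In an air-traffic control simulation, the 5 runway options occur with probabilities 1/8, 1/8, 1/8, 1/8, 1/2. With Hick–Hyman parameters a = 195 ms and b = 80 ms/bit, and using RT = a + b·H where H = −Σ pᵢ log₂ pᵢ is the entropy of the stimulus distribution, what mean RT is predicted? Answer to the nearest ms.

355 ms

H = −Σ pᵢ log₂ pᵢ = 0.125·3 + 0.125·3 + 0.125·3 + 0.125·3 + 0.5·1 = 2.000 bits.
RT = 195 + 80 × 2.000 = 355.00 ms.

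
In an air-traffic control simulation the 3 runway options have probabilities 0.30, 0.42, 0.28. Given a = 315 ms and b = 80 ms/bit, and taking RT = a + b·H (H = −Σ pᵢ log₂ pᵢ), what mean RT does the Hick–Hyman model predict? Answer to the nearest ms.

440 ms

H = 0.30·log₂(1/0.30) + 0.42·log₂(1/0.42) + 0.28·log₂(1/0.28) = 1.5610 bits.
RT = 315 + 80 × 1.5610 = 439.88 ms.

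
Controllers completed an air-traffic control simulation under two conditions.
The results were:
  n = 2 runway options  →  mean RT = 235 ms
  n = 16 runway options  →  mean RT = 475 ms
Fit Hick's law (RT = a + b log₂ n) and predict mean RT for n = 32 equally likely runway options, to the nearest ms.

RT is linear in log₂ n, so two points fix the line:
  b = (475 − 235) / (log₂ 16 − log₂ 2) = 240 / (4 − 1) = 80 ms/bit
  a = 235 − 80 × 1 = 155 ms
Then RT(32) = 155 + 80 × log₂ 32 = 155 + 80 × 5 ≈ 555.000 ms.

555 ms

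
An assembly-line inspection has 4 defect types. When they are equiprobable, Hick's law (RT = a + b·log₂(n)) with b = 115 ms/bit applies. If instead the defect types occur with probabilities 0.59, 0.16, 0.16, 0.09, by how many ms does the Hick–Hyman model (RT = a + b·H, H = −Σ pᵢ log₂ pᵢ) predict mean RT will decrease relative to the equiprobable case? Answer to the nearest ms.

The RT saving is b·ΔH. Equiprobable H₀ = log₂(4) = 2.0000 bits; with the given probabilities H = 1.6078 bits.
b·(H₀ − H) = 115 × (2.0000 − 1.6078) = 45.10 ms.

45 ms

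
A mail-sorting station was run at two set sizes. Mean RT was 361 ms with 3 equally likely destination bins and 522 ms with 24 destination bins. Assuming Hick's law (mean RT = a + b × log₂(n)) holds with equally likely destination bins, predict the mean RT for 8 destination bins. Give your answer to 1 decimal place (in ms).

RT is linear in log₂ n, so two points fix the line:
  b = (522 − 361) / (log₂ 24 − log₂ 3) = 161 / (4.5850 − 1.5850) = 53.667 ms/bit
  a = 361 − 53.667 × 1.5850 = 275.940 ms
Then RT(8) = 275.940 + 53.667 × log₂ 8 = 275.940 + 53.667 × 3 ≈ 436.940 ms.

436.9 ms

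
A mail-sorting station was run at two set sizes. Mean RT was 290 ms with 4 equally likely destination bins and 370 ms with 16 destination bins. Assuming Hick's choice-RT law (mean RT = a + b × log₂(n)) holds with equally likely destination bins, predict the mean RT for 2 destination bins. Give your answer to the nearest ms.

250 ms

With log₂ n on the abscissa the relation is linear; from the two conditions:
  b = (370 − 290) / (log₂ 16 − log₂ 4) = 80 / (4 − 2) = 40 ms/bit
  a = 290 − 40 × 2 = 210 ms
Then RT(2) = 210 + 40 × log₂ 2 = 210 + 40 × 1 ≈ 250.000 ms.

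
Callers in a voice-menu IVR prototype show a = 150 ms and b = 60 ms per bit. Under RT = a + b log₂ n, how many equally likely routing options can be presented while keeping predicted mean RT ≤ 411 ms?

20

60·log₂ n ≤ 411 − 150 = 261, giving log₂ n ≤ 4.3500 and n ≤ 20.393. The largest whole number is 20.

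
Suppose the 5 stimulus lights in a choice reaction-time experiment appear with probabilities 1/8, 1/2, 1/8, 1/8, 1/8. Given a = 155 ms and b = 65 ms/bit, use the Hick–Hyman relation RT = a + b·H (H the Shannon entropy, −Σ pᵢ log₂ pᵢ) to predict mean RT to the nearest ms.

285 ms

H = −Σ pᵢ log₂ pᵢ = 0.125·3 + 0.5·1 + 0.125·3 + 0.125·3 + 0.125·3 = 2.000 bits.
RT = 155 + 65 × 2.000 = 285.00 ms.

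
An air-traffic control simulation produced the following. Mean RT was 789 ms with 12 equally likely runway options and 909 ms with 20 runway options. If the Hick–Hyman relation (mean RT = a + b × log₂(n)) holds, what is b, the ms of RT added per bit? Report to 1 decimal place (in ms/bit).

162.8 ms/bit

The slope on a log₂ axis is (909 − 789) / (4.3219 − 3.5850) = 162.830 ms/bit.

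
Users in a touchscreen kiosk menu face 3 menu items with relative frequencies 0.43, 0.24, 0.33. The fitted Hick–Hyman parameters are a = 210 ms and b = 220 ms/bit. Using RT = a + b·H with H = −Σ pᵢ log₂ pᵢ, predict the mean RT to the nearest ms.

550 ms

Entropy contributions −pᵢ log₂ pᵢ: 0.5236, 0.4941, 0.5278; sum H = 1.5455 bits.
RT = a + bH = 210 + 220·1.5455 = 550.01 ms.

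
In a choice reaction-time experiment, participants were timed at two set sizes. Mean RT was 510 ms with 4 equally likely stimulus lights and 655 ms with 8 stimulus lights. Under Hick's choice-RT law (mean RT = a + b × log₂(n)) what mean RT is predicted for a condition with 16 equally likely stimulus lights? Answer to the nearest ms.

RT is linear in log₂ n, so two points fix the line:
  b = (655 − 510) / (log₂ 8 − log₂ 4) = 145 / (3 − 2) = 145 ms/bit
  a = 510 − 145 × 2 = 220 ms
Then RT(16) = 220 + 145 × log₂ 16 = 220 + 145 × 4 ≈ 800.000 ms.

800 ms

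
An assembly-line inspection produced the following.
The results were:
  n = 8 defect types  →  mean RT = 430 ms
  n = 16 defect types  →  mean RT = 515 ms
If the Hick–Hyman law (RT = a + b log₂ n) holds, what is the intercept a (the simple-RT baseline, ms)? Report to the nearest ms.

175 ms

The slope on a log₂ axis is (515 − 430) / (4 − 3) = 85 ms/bit.
Intercept: a = 430 − 85·log₂(8) = 175.000 ms.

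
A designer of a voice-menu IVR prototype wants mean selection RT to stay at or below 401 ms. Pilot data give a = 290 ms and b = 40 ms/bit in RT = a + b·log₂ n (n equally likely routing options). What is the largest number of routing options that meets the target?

40·log₂ n ≤ 401 − 290 = 111, giving log₂ n ≤ 2.7750 and n ≤ 6.845. The largest whole number is 6.

6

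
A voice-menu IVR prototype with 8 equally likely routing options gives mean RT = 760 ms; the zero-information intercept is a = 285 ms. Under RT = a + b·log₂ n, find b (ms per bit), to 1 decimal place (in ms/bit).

158.3 ms/bit

log₂(8) = 3 bits.
b = (RT − a)/log₂ n = (760 − 285) / 3 = 158.333 ms/bit.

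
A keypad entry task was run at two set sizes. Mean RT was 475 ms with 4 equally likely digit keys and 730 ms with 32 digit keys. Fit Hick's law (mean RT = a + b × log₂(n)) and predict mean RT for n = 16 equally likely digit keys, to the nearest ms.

645 ms

Solve the two-equation system in a and b:
  b = (730 − 475) / (log₂ 32 − log₂ 4) = 255 / (5 − 2) = 85 ms/bit
  a = 475 − 85 × 2 = 305 ms
Then RT(16) = 305 + 85 × log₂ 16 = 305 + 85 × 4 ≈ 645.000 ms.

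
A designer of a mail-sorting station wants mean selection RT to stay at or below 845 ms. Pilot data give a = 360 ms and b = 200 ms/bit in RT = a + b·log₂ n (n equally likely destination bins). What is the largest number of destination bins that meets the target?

200·log₂ n ≤ 845 − 360 = 485, giving log₂ n ≤ 2.4250 and n ≤ 5.370. The largest whole number is 5.

5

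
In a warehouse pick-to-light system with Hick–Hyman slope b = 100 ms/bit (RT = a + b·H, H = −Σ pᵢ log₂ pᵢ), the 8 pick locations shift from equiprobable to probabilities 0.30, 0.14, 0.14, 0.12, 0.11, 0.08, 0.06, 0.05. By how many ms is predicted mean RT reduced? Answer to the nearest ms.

22 ms

The RT saving is b·ΔH. Equiprobable H₀ = log₂(8) = 3.0000 bits; with the given probabilities H = 2.7838 bits.
b·(H₀ − H) = 100 × (3.0000 − 2.7838) = 21.62 ms.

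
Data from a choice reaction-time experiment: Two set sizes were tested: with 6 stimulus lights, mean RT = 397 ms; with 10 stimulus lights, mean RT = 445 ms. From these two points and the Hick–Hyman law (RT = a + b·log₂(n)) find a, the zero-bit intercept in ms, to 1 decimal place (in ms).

Slope: b = (445 − 397) / (log₂ 10 − log₂ 6) = 48/0.7370 = 65.132 ms/bit.
Intercept: a = 397 − 65.132·log₂(6) = 228.636 ms.

228.6 ms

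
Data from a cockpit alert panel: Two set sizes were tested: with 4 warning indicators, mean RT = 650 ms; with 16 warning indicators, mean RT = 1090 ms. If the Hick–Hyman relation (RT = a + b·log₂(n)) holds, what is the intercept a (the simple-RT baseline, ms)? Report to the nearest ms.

210 ms

The slope on a log₂ axis is (1090 − 650) / (4 − 2) = 220 ms/bit.
Intercept: a = 650 − 220·log₂(4) = 210.000 ms.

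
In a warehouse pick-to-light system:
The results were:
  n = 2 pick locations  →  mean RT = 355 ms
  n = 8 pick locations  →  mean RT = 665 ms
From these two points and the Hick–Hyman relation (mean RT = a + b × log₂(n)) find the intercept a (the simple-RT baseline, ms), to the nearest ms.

Slope: b = (665 − 355) / (log₂ 8 − log₂ 2) = 310/2.0000 = 155 ms/bit.
Intercept: a = 355 − 155·log₂(2) = 200.000 ms.

200 ms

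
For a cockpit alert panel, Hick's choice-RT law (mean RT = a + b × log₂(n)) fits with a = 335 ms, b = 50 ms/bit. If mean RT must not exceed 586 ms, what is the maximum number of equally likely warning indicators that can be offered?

Set 335 + 50·log₂ n ≤ 586 → log₂ n ≤ (586 − 335)/50 = 5.0200.
So n ≤ 2^5.0200 = 32.447; the largest integer n is 32.

32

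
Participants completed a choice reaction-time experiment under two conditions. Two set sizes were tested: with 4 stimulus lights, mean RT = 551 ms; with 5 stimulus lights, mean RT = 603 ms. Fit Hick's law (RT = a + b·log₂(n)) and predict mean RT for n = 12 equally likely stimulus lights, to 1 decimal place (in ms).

With log₂ n on the abscissa the relation is linear; from the two conditions:
  b = (603 − 551) / (log₂ 5 − log₂ 4) = 52 / (2.3219 − 2) = 161.527 ms/bit
  a = 551 − 161.527 × 2 = 227.946 ms
Then RT(12) = 227.946 + 161.527 × log₂ 12 = 227.946 + 161.527 × 3.5850 ≈ 807.014 ms.

807.0 ms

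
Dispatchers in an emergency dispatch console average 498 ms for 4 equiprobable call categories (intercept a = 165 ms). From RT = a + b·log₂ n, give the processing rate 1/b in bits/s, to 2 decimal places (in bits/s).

6.01 bits/s

Choice component = 498 − 165 = 333 ms over log₂(4) = 2 bits.
b = 333 / 2 = 166.500 ms/bit, so 1/b = 6.006 bits/s.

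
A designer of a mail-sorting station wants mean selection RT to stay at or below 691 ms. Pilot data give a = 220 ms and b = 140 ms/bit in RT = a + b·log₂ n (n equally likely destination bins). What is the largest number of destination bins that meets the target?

140·log₂ n ≤ 691 − 220 = 471, giving log₂ n ≤ 3.3643 and n ≤ 10.298. The largest whole number is 10.

10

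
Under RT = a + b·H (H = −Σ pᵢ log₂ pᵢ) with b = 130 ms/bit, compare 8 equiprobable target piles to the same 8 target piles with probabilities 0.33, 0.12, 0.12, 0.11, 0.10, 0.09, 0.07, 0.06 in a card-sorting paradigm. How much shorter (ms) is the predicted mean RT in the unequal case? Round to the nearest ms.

30 ms

Equiprobable entropy H₀ = log₂ 8 = 3.0000 bits.
Skewed entropy H = −Σ pᵢ log₂ pᵢ = 2.7692 bits.
ΔRT = b·(H₀ − H) = 130 × 0.2308 = 30.01 ms.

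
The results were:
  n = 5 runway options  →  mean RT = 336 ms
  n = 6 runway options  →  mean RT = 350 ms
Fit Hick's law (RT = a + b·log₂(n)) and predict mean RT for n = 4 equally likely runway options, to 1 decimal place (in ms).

318.9 ms

RT is linear in log₂ n, so two points fix the line:
  b = (350 − 336) / (log₂ 6 − log₂ 5) = 14 / (2.5850 − 2.3219) = 53.225 ms/bit
  a = 336 − 53.225 × 2.3219 = 212.415 ms
Then RT(4) = 212.415 + 53.225 × log₂ 4 = 212.415 + 53.225 × 2 ≈ 318.865 ms.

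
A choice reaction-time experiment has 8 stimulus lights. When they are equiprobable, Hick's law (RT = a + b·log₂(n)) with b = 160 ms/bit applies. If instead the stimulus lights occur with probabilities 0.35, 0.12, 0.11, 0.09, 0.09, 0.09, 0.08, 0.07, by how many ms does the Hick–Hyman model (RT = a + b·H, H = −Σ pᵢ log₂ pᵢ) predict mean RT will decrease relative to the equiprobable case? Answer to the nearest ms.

The RT saving is b·ΔH. Equiprobable H₀ = log₂(8) = 3.0000 bits; with the given probabilities H = 2.7455 bits.
b·(H₀ − H) = 160 × (3.0000 − 2.7455) = 40.72 ms.

41 ms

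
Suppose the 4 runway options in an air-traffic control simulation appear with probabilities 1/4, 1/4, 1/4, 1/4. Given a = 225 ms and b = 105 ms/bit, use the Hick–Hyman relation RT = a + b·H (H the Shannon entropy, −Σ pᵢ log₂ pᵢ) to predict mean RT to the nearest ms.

435 ms

H = −Σ pᵢ log₂ pᵢ = 0.25·2 + 0.25·2 + 0.25·2 + 0.25·2 = 2.000 bits.
RT = 225 + 105 × 2.000 = 435.00 ms.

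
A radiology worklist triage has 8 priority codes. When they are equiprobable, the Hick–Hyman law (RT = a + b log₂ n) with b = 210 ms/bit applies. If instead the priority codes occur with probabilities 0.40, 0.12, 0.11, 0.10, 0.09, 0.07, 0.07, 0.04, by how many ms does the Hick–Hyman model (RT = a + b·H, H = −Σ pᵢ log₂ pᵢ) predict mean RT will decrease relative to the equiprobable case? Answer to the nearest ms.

Equiprobable entropy H₀ = log₂ 8 = 3.0000 bits.
Skewed entropy H = −Σ pᵢ log₂ pᵢ = 2.6138 bits.
ΔRT = b·(H₀ − H) = 210 × 0.3862 = 81.09 ms.

81 ms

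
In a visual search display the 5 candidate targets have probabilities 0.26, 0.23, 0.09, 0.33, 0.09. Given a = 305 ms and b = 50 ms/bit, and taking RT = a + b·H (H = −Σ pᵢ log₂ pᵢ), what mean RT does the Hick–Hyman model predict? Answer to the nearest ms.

412 ms

Entropy contributions −pᵢ log₂ pᵢ: 0.5053, 0.4877, 0.3127, 0.5278, 0.3127; sum H = 2.1461 bits.
RT = a + bH = 305 + 50·2.1461 = 412.30 ms.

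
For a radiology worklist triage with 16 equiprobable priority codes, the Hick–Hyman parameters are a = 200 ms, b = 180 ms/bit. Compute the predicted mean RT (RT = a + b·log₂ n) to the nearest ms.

920 ms

log₂(16) = 4 bits, so RT = 200 + 180 × 4 ≈ 920.000 ms.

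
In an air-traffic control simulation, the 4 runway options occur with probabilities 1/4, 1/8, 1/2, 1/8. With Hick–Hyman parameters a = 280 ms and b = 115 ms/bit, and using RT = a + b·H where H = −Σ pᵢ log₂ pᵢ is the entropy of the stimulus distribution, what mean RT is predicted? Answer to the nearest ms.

481 ms

H = −Σ pᵢ log₂ pᵢ = 0.25·2 + 0.125·3 + 0.5·1 + 0.125·3 = 1.750 bits.
RT = 280 + 115 × 1.750 = 481.25 ms.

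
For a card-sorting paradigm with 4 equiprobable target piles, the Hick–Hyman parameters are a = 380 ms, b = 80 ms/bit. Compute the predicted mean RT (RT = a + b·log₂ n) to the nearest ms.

log₂(4) = 2 bits, so RT = 380 + 80 × 2 ≈ 540.000 ms.

540 ms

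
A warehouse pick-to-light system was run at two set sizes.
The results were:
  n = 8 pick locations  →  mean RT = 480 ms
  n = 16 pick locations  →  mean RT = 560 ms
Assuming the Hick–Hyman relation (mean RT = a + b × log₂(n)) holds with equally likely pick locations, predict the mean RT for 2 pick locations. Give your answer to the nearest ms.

With log₂ n on the abscissa the relation is linear; from the two conditions:
  b = (560 − 480) / (log₂ 16 − log₂ 8) = 80 / (4 − 3) = 80 ms/bit
  a = 480 − 80 × 3 = 240 ms
Then RT(2) = 240 + 80 × log₂ 2 = 240 + 80 × 1 ≈ 320.000 ms.

320 ms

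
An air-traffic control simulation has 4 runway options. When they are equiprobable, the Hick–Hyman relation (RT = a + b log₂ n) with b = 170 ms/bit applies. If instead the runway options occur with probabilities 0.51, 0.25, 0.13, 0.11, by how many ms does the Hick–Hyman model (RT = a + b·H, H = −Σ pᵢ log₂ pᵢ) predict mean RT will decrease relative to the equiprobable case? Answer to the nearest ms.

Equiprobable entropy H₀ = log₂ 4 = 2.0000 bits.
Skewed entropy H = −Σ pᵢ log₂ pᵢ = 1.7284 bits.
ΔRT = b·(H₀ − H) = 170 × 0.2716 = 46.18 ms.

46 ms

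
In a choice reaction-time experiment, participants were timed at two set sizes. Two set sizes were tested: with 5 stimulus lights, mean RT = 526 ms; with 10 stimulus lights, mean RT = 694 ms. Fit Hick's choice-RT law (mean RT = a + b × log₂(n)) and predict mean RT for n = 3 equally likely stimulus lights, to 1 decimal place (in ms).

402.2 ms

With log₂ n on the abscissa the relation is linear; from the two conditions:
  b = (694 − 526) / (log₂ 10 − log₂ 5) = 168 / (3.3219 − 2.3219) = 168.000 ms/bit
  a = 526 − 168.000 × 2.3219 = 135.916 ms
Then RT(3) = 135.916 + 168.000 × log₂ 3 = 135.916 + 168.000 × 1.5850 ≈ 402.190 ms.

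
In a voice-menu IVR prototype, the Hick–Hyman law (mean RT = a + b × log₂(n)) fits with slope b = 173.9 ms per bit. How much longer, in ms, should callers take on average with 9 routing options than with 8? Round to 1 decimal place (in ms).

29.5 ms

Only the slope matters, since a is common to both: ΔRT = b·log₂(n₂/n₁).
log₂(9) − log₂(8) = 3.1699 − 3 = 0.1699.
ΔRT = 173.9 × 0.1699 = 29.550 ms.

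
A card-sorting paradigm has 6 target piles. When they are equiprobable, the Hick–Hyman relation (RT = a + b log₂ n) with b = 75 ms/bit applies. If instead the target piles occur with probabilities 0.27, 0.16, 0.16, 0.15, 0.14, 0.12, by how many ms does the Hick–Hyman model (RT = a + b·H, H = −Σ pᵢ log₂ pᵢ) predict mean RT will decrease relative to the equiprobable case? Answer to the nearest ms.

4 ms

The RT saving is b·ΔH. Equiprobable H₀ = log₂(6) = 2.5850 bits; with the given probabilities H = 2.5308 bits.
b·(H₀ − H) = 75 × (2.5850 − 2.5308) = 4.06 ms.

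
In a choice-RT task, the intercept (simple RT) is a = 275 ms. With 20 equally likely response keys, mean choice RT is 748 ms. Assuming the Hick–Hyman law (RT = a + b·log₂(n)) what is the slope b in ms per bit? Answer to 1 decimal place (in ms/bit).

109.4 ms/bit

log₂(20) = 4.3219 bits.
b = (RT − a)/log₂ n = (748 − 275) / 4.3219 = 109.442 ms/bit.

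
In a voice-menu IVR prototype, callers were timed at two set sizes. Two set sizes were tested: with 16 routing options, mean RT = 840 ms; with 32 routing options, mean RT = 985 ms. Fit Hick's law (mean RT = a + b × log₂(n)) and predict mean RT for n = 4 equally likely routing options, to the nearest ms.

550 ms

Solve the two-equation system in a and b:
  b = (985 − 840) / (log₂ 32 − log₂ 16) = 145 / (5 − 4) = 145 ms/bit
  a = 840 − 145 × 4 = 260 ms
Then RT(4) = 260 + 145 × log₂ 4 = 260 + 145 × 2 ≈ 550.000 ms.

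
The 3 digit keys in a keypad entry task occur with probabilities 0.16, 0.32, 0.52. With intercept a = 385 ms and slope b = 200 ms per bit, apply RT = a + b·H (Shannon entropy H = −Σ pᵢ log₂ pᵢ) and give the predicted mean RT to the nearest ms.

673 ms

H = 0.16·log₂(1/0.16) + 0.32·log₂(1/0.32) + 0.52·log₂(1/0.52) = 1.4396 bits.
RT = 385 + 200 × 1.4396 = 672.93 ms.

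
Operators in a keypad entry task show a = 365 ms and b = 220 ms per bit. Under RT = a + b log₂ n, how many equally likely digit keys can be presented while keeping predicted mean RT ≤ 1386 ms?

24

Information budget: (1386 − 365)/220 = 4.6409 bits, so n ≤ 2^4.6409 = 24.949 → at most 24.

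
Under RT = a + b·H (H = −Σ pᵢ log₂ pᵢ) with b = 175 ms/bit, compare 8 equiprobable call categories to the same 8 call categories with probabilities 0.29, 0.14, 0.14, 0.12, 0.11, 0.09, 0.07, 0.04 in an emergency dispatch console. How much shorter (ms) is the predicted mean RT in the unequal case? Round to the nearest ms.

The RT saving is b·ΔH. Equiprobable H₀ = log₂(8) = 3.0000 bits; with the given probabilities H = 2.7964 bits.
b·(H₀ − H) = 175 × (3.0000 − 2.7964) = 35.62 ms.

36 ms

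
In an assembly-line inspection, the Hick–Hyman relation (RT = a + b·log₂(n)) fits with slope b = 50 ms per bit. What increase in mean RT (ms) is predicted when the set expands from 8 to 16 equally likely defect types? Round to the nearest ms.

ΔRT = (a + b log₂ n₂) − (a + b log₂ n₁) = b·(log₂ n₂ − log₂ n₁).
log₂(16) − log₂(8) = log₂(16/8) = log₂(2) = 1.
ΔRT = 50 × 1.0000 = 50.000 ms.

50 ms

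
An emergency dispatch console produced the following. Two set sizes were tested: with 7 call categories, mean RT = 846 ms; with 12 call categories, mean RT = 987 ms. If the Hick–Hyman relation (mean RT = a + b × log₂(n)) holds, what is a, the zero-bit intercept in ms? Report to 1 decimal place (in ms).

337.0 ms

Slope: b = (987 − 846) / (log₂ 12 − log₂ 7) = 141/0.7776 = 181.325 ms/bit.
Intercept: a = 846 − 181.325·log₂(7) = 336.955 ms.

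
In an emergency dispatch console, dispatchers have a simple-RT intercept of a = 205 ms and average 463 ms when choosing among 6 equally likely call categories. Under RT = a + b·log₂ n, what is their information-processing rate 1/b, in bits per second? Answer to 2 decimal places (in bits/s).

Choice component = 463 − 205 = 258 ms over log₂(6) = 2.5850 bits.
b = 258 / 2.5850 = 99.808 ms/bit, so 1/b = 10.019 bits/s.

10.02 bits/s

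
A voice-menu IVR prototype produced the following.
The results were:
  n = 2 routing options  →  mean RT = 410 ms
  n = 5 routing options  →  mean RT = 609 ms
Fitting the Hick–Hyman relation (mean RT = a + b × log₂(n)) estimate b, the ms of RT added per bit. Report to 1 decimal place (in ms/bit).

150.5 ms/bit

b = (RT₂ − RT₁)/(log₂ n₂ − log₂ n₁) = (609 − 410)/(2.3219 − 1) = 150.538 ms/bit.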